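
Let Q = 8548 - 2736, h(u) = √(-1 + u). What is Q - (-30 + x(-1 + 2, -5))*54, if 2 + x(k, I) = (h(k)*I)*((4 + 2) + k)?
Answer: 7540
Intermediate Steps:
x(k, I) = -2 + I*√(-1 + k)*(6 + k) (x(k, I) = -2 + (√(-1 + k)*I)*((4 + 2) + k) = -2 + (I*√(-1 + k))*(6 + k) = -2 + I*√(-1 + k)*(6 + k))
Q = 5812
Q - (-30 + x(-1 + 2, -5))*54 = 5812 - (-30 + (-2 + 6*(-5)*√(-1 + (-1 + 2)) - 5*(-1 + 2)*√(-1 + (-1 + 2))))*54 = 5812 - (-30 + (-2 + 6*(-5)*√(-1 + 1) - 5*1*√(-1 + 1)))*54 = 5812 - (-30 + (-2 + 6*(-5)*√0 - 5*1*√0))*54 = 5812 - (-30 + (-2 + 6*(-5)*0 - 5*1*0))*54 = 5812 - (-30 + (-2 + 0 + 0))*54 = 5812 - (-30 - 2)*54 = 5812 - (-32)*54 = 5812 - 1*(-1728) = 5812 + 1728 = 7540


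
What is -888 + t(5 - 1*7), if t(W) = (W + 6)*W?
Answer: -896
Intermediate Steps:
t(W) = W*(6 + W) (t(W) = (6 + W)*W = W*(6 + W))
-888 + t(5 - 1*7) = -888 + (5 - 1*7)*(6 + (5 - 1*7)) = -888 + (5 - 7)*(6 + (5 - 7)) = -888 - 2*(6 - 2) = -888 - 2*4 = -888 - 8 = -896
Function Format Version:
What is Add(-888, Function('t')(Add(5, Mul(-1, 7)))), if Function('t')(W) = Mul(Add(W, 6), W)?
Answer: -896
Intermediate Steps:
Function('t')(W) = Mul(W, Add(6, W)) (Function('t')(W) = Mul(Add(6, W), W) = Mul(W, Add(6, W)))
Add(-888, Function('t')(Add(5, Mul(-1, 7)))) = Add(-888, Mul(Add(5, Mul(-1, 7)), Add(6, Add(5, Mul(-1, 7))))) = Add(-888, Mul(Add(5, -7), Add(6, Add(5, -7)))) = Add(-888, Mul(-2, Add(6, -2))) = Add(-888, Mul(-2, 4)) = Add(-888, -8) = -896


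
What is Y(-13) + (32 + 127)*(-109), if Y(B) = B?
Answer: -17344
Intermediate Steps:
Y(-13) + (32 + 127)*(-109) = -13 + (32 + 127)*(-109) = -13 + 159*(-109) = -13 - 17331 = -17344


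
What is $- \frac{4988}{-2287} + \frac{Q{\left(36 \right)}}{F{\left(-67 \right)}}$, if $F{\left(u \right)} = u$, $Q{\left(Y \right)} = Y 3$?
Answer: $\frac{87200}{153229} \approx 0.56908$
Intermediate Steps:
$Q{\left(Y \right)} = 3 Y$
$- \frac{4988}{-2287} + \frac{Q{\left(36 \right)}}{F{\left(-67 \right)}} = - \frac{4988}{-2287} + \frac{3 \cdot 36}{-67} = \left(-4988\right) \left(- \frac{1}{2287}\right) + 108 \left(- \frac{1}{67}\right) = \frac{4988}{2287} - \frac{108}{67} = \frac{87200}{153229}$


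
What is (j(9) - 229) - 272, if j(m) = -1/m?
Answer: -4510/9 ≈ -501.11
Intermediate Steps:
(j(9) - 229) - 272 = (-1/9 - 229) - 272 = (-1*⅑ - 229) - 272 = (-⅑ - 229) - 272 = -2062/9 - 272 = -4510/9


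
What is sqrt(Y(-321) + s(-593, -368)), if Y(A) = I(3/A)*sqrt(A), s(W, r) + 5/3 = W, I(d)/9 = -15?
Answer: sqrt(-5352 - 1215*I*sqrt(321))/3 ≈ 30.79 - 39.277*I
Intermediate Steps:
I(d) = -135 (I(d) = 9*(-15) = -135)
s(W, r) = -5/3 + W
Y(A) = -135*sqrt(A)
sqrt(Y(-321) + s(-593, -368)) = sqrt(-135*I*sqrt(321) + (-5/3 - 593)) = sqrt(-135*I*sqrt(321) - 1784/3) = sqrt(-1784/3 - 135*I*sqrt(321))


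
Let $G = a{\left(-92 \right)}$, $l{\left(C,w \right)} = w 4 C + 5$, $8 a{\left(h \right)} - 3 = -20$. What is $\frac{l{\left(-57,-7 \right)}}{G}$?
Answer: $- \frac{12808}{17} \approx -753.41$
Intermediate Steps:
$a{\left(h \right)} = - \frac{17}{8}$ ($a{\left(h \right)} = \frac{3}{8} + \frac{1}{8} \left(-20\right) = \frac{3}{8} - \frac{5}{2} = - \frac{17}{8}$)
$l{\left(C,w \right)} = 5 + 4 C w$ ($l{\left(C,w \right)} = 4 C w + 5 = 5 + 4 C w$)
$G = - \frac{17}{8} \approx -2.125$
$\frac{l{\left(-57,-7 \right)}}{G} = \frac{5 + 4 \left(-57\right) \left(-7\right)}{- \frac{17}{8}} = \left(5 + 1596\right) \left(- \frac{8}{17}\right) = 1601 \left(- \frac{8}{17}\right) = - \frac{12808}{17}$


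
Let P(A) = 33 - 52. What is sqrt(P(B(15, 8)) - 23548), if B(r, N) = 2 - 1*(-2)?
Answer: I*sqrt(23567) ≈ 153.52*I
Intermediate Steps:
B(r, N) = 4 (B(r, N) = 2 + 2 = 4)
P(A) = -19
sqrt(P(B(15, 8)) - 23548) = sqrt(-19 - 23548) = sqrt(-23567) = I*sqrt(23567)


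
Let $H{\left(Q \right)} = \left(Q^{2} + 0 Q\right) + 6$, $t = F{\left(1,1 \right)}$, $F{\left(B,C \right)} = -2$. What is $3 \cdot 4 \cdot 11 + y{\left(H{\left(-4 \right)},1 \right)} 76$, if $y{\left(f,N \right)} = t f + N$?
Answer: $-3136$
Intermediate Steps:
$t = -2$
$H{\left(Q \right)} = 6 + Q^{2}$ ($H{\left(Q \right)} = \left(Q^{2} + 0\right) + 6 = Q^{2} + 6 = 6 + Q^{2}$)
$y{\left(f,N \right)} = N - 2 f$ ($y{\left(f,N \right)} = - 2 f + N = N - 2 f$)
$3 \cdot 4 \cdot 11 + y{\left(H{\left(-4 \right)},1 \right)} 76 = 3 \cdot 4 \cdot 11 + \left(1 - 2 \left(6 + \left(-4\right)^{2}\right)\right) 76 = 12 \cdot 11 + \left(1 - 2 \left(6 + 16\right)\right) 76 = 132 + \left(1 - 44\right) 76 = 132 - 3268 = -3136$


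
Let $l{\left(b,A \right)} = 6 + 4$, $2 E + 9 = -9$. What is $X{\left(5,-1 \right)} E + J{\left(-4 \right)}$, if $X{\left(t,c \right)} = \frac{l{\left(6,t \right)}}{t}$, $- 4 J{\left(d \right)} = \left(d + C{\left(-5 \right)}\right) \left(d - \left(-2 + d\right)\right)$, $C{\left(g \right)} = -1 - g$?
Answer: $-18$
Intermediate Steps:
$E = -9$ ($E = - \frac{9}{2} + \frac{1}{2} \left(-9\right) = - \frac{9}{2} - \frac{9}{2} = -9$)
$l{\left(b,A \right)} = 10$
$J{\left(d \right)} = -2 - \frac{d}{2}$ ($J{\left(d \right)} = - \frac{\left(d - -4\right) \left(d - \left(-2 + d\right)\right)}{4} = - \frac{\left(d + \left(-1 + 5\right)\right) 2}{4} = - \frac{\left(d + 4\right) 2}{4} = - \frac{\left(4 + d\right) 2}{4} = - \frac{8 + 2 d}{4} = -2 - \frac{d}{2}$)
$X{\left(t,c \right)} = \frac{10}{t}$
$X{\left(5,-1 \right)} E + J{\left(-4 \right)} = \frac{10}{5} \left(-9\right) - 0 = 10 \cdot \frac{1}{5} \left(-9\right) + \left(-2 + 2\right) = 2 \left(-9\right) + 0 = -18 + 0 = -18$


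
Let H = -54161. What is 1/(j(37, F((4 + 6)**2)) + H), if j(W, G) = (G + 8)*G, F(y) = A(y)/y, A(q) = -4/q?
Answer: -6250000/338506269999 ≈ -1.8463e-5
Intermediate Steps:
F(y) = -4/y**2 (F(y) = (-4/y)/y = -4/y**2)
j(W, G) = G*(8 + G) (j(W, G) = (8 + G)*G = G*(8 + G))
1/(j(37, F((4 + 6)**2)) + H) = 1/((-4/(4 + 6)**4)*(8 - 4/(4 + 6)**4) - 54161) = 1/((-4/(10**2)**2)*(8 - 4/(10**2)**2) - 54161) = 1/((-4/100**2)*(8 - 4/100**2) - 54161) = 1/((-4*1/10000)*(8 - 4*1/10000) - 54161) = 1/(-(8 - 1/2500)/2500 - 54161) = 1/(-1/2500*19999/2500 - 54161) = 1/(-19999/6250000 - 54161) = 1/(-338506269999/6250000) = -6250000/338506269999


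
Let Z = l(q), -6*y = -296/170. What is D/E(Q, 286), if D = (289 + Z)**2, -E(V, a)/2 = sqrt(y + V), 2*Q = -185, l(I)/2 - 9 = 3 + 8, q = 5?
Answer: 108241*I*sqrt(23983770)/94054 ≈ 5636.0*I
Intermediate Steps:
y = 74/255 (y = -(-148)/(3*170) = -1/6*(-148/85) = 74/255 ≈ 0.29020)
l(I) = 40 (l(I) = 18 + 2*(3 + 8) = 18 + 2*11 = 18 + 22 = 40)
Q = -185/2 (Q = (1/2)*(-185) = -185/2 ≈ -92.500)
Z = 40
E(V, a) = -2*sqrt(74/255 + V)
D = 108241 (D = (289 + 40)**2 = 329**2 = 108241)
D/E(Q, 286) = 108241/((-2*sqrt(18870 + 65025*(-185/2))/255)) = 108241/((-2*sqrt(18870 - 12029625/2)/255)) = 108241/((-I*sqrt(23983770)/255)) = 108241*(I*sqrt(23983770)/94054) = 108241*I*sqrt(23983770)/94054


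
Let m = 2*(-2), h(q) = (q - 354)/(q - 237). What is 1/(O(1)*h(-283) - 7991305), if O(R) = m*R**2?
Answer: -10/79913099 ≈ -1.2514e-7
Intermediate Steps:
h(q) = (-354 + q)/(-237 + q)
m = -4
O(R) = -4*R**2
1/(O(1)*h(-283) - 7991305) = 1/((-4*1**2)*((-354 - 283)/(-237 - 283)) - 7991305) = 1/((-4*1)*(-637/(-520)) - 7991305) = 1/(-(-1)*(-637)/130 - 7991305) = 1/(-4*49/40 - 7991305) = 1/(-49/10 - 7991305) = 1/(-79913099/10) = -10/79913099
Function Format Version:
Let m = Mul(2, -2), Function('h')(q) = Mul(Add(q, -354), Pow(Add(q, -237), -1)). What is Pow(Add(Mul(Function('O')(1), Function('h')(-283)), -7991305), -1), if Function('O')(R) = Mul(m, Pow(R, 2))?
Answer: Rational(-10, 79913099) ≈ -1.2514e-7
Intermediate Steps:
Function('h')(q) = Mul(Pow(Add(-237, q), -1), Add(-354, q)) (Function('h')(q) = Mul(Add(-354, q), Pow(Add(-237, q), -1)) = Mul(Pow(Add(-237, q), -1), Add(-354, q)))
m = -4
Function('O')(R) = Mul(-4, Pow(R, 2))
Pow(Add(Mul(Function('O')(1), Function('h')(-283)), -7991305), -1) = Pow(Add(Mul(Mul(-4, Pow(1, 2)), Mul(Pow(Add(-237, -283), -1), Add(-354, -283))), -7991305), -1) = Pow(Add(Mul(Mul(-4, 1), Mul(Pow(-520, -1), -637)), -7991305), -1) = Pow(Add(Mul(-4, Mul(Rational(-1, 520), -637)), -7991305), -1) = Pow(Add(Mul(-4, Rational(49, 40)), -7991305), -1) = Pow(Add(Rational(-49, 10), -7991305), -1) = Pow(Rational(-79913099, 10), -1) = Rational(-10, 79913099)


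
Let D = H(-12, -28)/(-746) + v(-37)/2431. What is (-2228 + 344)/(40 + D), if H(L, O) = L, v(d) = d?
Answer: -569447164/12090435 ≈ -47.099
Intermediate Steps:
D = 785/906763 (D = -12/(-746) - 37/2431 = -12*(-1/746) - 37*1/2431 = 6/373 - 37/2431 = 785/906763 ≈ 0.00086572)
(-2228 + 344)/(40 + D) = (-2228 + 344)/(40 + 785/906763) = -1884/36271305/906763 = -1884*906763/36271305 = -569447164/12090435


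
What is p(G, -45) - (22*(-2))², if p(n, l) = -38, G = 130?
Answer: -1974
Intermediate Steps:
p(G, -45) - (22*(-2))² = -38 - (22*(-2))² = -38 - 1*(-44)² = -38 - 1*1936 = -38 - 1936 = -1974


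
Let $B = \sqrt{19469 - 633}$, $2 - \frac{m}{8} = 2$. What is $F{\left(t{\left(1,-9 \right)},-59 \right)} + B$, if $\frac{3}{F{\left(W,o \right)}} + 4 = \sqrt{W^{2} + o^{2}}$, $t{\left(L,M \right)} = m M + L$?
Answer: $\frac{6}{1733} + 2 \sqrt{4709} + \frac{3 \sqrt{3482}}{3466} \approx 137.3$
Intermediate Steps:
$m = 0$ ($m = 16 - 16 = 0$)
$B = 2 \sqrt{4709}$ ($B = \sqrt{18836} = 2 \sqrt{4709} \approx 137.24$)
$t{\left(L,M \right)} = L$ ($t{\left(L,M \right)} = 0 M + L = 0 + L = L$)
$F{\left(W,o \right)} = \frac{3}{-4 + \sqrt{W^{2} + o^{2}}}$
$F{\left(t{\left(1,-9 \right)},-59 \right)} + B = \frac{3}{-4 + \sqrt{1^{2} + \left(-59\right)^{2}}} + 2 \sqrt{4709} = \frac{3}{-4 + \sqrt{1 + 3481}} + 2 \sqrt{4709} = \frac{3}{-4 + \sqrt{3482}} + 2 \sqrt{4709} = 2 \sqrt{4709} + \frac{3}{-4 + \sqrt{3482}}$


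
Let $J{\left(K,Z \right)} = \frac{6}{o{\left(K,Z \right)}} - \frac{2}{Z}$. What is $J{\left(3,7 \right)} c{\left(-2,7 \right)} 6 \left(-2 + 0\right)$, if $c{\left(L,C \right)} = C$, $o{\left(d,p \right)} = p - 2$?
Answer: $- \frac{384}{5} \approx -76.8$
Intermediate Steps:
$o{\left(d,p \right)} = -2 + p$ ($o{\left(d,p \right)} = p - 2 = -2 + p$)
$J{\left(K,Z \right)} = - \frac{2}{Z} + \frac{6}{-2 + Z}$ ($J{\left(K,Z \right)} = \frac{6}{-2 + Z} - \frac{2}{Z} = - \frac{2}{Z} + \frac{6}{-2 + Z}$)
$J{\left(3,7 \right)} c{\left(-2,7 \right)} 6 \left(-2 + 0\right) = \frac{4 \left(1 + 7\right)}{7 \left(-2 + 7\right)} 7 \cdot 6 \left(-2 + 0\right) = 4 \cdot \frac{1}{7} \cdot \frac{1}{5} \cdot 8 \cdot 7 \cdot 6 \left(-2\right) = 4 \cdot \frac{1}{7} \cdot \frac{1}{5} \cdot 8 \cdot 7 \left(-12\right) = \frac{32}{35} \cdot 7 \left(-12\right) = \frac{32}{5} \left(-12\right) = - \frac{384}{5}$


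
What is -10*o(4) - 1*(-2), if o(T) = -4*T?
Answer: 162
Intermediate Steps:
-10*o(4) - 1*(-2) = -(-40)*4 - 1*(-2) = -10*(-16) + 2 = 160 + 2 = 162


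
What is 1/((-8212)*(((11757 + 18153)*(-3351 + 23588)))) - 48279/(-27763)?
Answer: 239977072711585397/137999616182864520 ≈ 1.7390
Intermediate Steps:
1/((-8212)*(((11757 + 18153)*(-3351 + 23588)))) - 48279/(-27763) = -1/(8212*(29910*20237)) - 48279*(-1/27763) = -1/8212/605288670 + 48279/27763 = -1/8212*1/605288670 + 48279/27763 = -1/4970630558040 + 48279/27763 = 239977072711585397/137999616182864520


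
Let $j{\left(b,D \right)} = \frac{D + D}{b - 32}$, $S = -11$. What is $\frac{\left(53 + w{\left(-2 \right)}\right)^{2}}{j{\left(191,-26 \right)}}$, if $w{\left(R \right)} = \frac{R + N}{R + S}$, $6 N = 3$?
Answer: $- \frac{303238599}{35152} \approx -8626.5$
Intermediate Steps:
$j{\left(b,D \right)} = \frac{2 D}{-32 + b}$
$N = \frac{1}{2}$ ($N = \frac{1}{6} \cdot 3 = \frac{1}{2} \approx 0.5$)
$w{\left(R \right)} = \frac{\frac{1}{2} + R}{-11 + R}$ ($w{\left(R \right)} = \frac{R + \frac{1}{2}}{R - 11} = \frac{\frac{1}{2} + R}{-11 + R}$)
$\frac{\left(53 + w{\left(-2 \right)}\right)^{2}}{j{\left(191,-26 \right)}} = \frac{\left(53 + \frac{\frac{1}{2} - 2}{-11 - 2}\right)^{2}}{2 \left(-26\right) \frac{1}{-32 + 191}} = \frac{\left(53 + \frac{1}{-13} \left(- \frac{3}{2}\right)\right)^{2}}{2 \left(-26\right) \frac{1}{159}} = \frac{\left(53 - - \frac{3}{26}\right)^{2}}{2 \left(-26\right) \frac{1}{159}} = \frac{\left(53 + \frac{3}{26}\right)^{2}}{- \frac{52}{159}} = \left(\frac{1381}{26}\right)^{2} \left(- \frac{159}{52}\right) = \frac{1907161}{676} \left(- \frac{159}{52}\right) = - \frac{303238599}{35152}$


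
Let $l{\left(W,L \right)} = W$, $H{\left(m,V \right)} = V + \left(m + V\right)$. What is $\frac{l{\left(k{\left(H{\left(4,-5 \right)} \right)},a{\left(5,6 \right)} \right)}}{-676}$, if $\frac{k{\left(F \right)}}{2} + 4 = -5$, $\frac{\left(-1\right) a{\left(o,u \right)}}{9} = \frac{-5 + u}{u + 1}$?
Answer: $\frac{9}{338} \approx 0.026627$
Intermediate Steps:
$a{\left(o,u \right)} = - \frac{9 \left(-5 + u\right)}{1 + u}$ ($a{\left(o,u \right)} = - 9 \frac{-5 + u}{u + 1} = - 9 \frac{-5 + u}{1 + u} = - \frac{9 \left(-5 + u\right)}{1 + u}$)
$H{\left(m,V \right)} = m + 2 V$ ($H{\left(m,V \right)} = V + \left(V + m\right) = m + 2 V$)
$k{\left(F \right)} = -18$ ($k{\left(F \right)} = -8 + 2 \left(-5\right) = -8 - 10 = -18$)
$\frac{l{\left(k{\left(H{\left(4,-5 \right)} \right)},a{\left(5,6 \right)} \right)}}{-676} = - \frac{18}{-676} = \left(-18\right) \left(- \frac{1}{676}\right) = \frac{9}{338}$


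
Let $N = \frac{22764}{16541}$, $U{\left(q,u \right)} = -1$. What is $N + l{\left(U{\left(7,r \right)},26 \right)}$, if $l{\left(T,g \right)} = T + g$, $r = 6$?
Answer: $\frac{62327}{2363} \approx 26.376$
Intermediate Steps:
$N = \frac{3252}{2363}$ ($N = 22764 \cdot \frac{1}{16541} = \frac{3252}{2363} \approx 1.3762$)
$N + l{\left(U{\left(7,r \right)},26 \right)} = \frac{3252}{2363} + \left(-1 + 26\right) = \frac{3252}{2363} + 25 = \frac{62327}{2363}$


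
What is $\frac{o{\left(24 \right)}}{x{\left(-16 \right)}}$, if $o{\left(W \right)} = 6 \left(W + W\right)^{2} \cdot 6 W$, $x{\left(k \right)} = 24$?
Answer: $82944$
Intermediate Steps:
$o{\left(W \right)} = 144 W^{3}$ ($o{\left(W \right)} = 6 \left(2 W\right)^{2} \cdot 6 W = 6 \cdot 4 W^{2} \cdot 6 W = 24 W^{2} \cdot 6 W = 144 W^{2} W = 144 W^{3}$)
$\frac{o{\left(24 \right)}}{x{\left(-16 \right)}} = \frac{144 \cdot 24^{3}}{24} = 144 \cdot 13824 \cdot \frac{1}{24} = 1990656 \cdot \frac{1}{24} = 82944$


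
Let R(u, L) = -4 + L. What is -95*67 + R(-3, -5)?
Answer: -6374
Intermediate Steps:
-95*67 + R(-3, -5) = -95*67 + (-4 - 5) = -6365 - 9 = -6374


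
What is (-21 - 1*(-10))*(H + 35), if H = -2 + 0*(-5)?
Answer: -363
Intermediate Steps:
H = -2 (H = -2 + 0 = -2)
(-21 - 1*(-10))*(H + 35) = (-21 - 1*(-10))*(-2 + 35) = (-21 + 10)*33 = -11*33 = -363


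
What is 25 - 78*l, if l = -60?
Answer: 4705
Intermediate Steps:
25 - 78*l = 25 - 78*(-60) = 25 + 4680 = 4705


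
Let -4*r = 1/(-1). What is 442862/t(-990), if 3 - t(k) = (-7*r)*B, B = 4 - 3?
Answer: 1771448/19 ≈ 93234.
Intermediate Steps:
r = 1/4 (r = -1/4/(-1) = -1/4*(-1) = 1/4 ≈ 0.25000)
B = 1
t(k) = 19/4 (t(k) = 3 - (-7*1/4) = 3 - (-7)/4 = 3 - 1*(-7/4) = 3 + 7/4 = 19/4)
442862/t(-990) = 442862/(19/4) = 442862*(4/19) = 1771448/19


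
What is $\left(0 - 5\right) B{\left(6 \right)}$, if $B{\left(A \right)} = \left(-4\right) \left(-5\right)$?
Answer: $-100$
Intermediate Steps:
$B{\left(A \right)} = 20$
$\left(0 - 5\right) B{\left(6 \right)} = \left(0 - 5\right) 20 = \left(-5\right) 20 = -100$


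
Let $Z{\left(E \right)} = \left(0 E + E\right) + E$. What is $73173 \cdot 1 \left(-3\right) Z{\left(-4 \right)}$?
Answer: $1756152$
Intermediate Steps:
$Z{\left(E \right)} = 2 E$ ($Z{\left(E \right)} = \left(0 + E\right) + E = E + E = 2 E$)
$73173 \cdot 1 \left(-3\right) Z{\left(-4 \right)} = 73173 \cdot 1 \left(-3\right) 2 \left(-4\right) = 73173 \left(\left(-3\right) \left(-8\right)\right) = 73173 \cdot 24 = 1756152$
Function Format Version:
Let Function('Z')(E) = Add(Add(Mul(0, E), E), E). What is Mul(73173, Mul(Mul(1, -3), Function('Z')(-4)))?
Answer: 1756152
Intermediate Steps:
Function('Z')(E) = Mul(2, E) (Function('Z')(E) = Add(Add(0, E), E) = Add(E, E) = Mul(2, E))
Mul(73173, Mul(Mul(1, -3), Function('Z')(-4))) = Mul(73173, Mul(Mul(1, -3), Mul(2, -4))) = Mul(73173, Mul(-3, -8)) = Mul(73173, 24) = 1756152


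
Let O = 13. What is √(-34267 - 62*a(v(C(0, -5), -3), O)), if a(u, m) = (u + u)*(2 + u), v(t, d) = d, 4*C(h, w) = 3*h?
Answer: I*√34639 ≈ 186.12*I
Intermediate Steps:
C(h, w) = 3*h/4 (C(h, w) = (3*h)/4 = 3*h/4)
a(u, m) = 2*u*(2 + u) (a(u, m) = (2*u)*(2 + u) = 2*u*(2 + u))
√(-34267 - 62*a(v(C(0, -5), -3), O)) = √(-34267 - 124*(-3)*(2 - 3)) = √(-34267 - 124*(-3)*(-1)) = √(-34267 - 62*6) = √(-34267 - 372) = √(-34639) = I*√34639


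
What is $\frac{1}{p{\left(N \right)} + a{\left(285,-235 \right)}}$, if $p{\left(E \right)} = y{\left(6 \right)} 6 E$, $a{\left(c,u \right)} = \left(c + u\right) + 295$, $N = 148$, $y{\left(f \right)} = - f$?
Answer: $- \frac{1}{4983} \approx -0.00020068$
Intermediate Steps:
$a{\left(c,u \right)} = 295 + c + u$
$p{\left(E \right)} = - 36 E$ ($p{\left(E \right)} = \left(-1\right) 6 \cdot 6 E = \left(-6\right) 6 E = - 36 E$)
$\frac{1}{p{\left(N \right)} + a{\left(285,-235 \right)}} = \frac{1}{\left(-36\right) 148 + \left(295 + 285 - 235\right)} = \frac{1}{-5328 + 345} = \frac{1}{-4983} = - \frac{1}{4983}$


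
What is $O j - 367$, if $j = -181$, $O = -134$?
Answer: $23887$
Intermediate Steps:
$O j - 367 = \left(-134\right) \left(-181\right) - 367 = 24254 - 367 = 23887$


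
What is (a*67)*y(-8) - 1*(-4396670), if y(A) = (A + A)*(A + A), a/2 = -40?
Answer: 3024510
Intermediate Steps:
a = -80 (a = 2*(-40) = -80)
y(A) = 4*A² (y(A) = (2*A)*(2*A) = 4*A²)
(a*67)*y(-8) - 1*(-4396670) = (-80*67)*(4*(-8)²) - 1*(-4396670) = -21440*64 + 4396670 = -5360*256 + 4396670 = -1372160 + 4396670 = 3024510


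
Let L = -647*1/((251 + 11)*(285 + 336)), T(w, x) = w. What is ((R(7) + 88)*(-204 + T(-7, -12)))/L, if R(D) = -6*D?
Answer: 1579185612/647 ≈ 2.4408e+6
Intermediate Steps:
L = -647/162702 (L = -647/(621*262) = -647/162702 ≈ -0.0039766)
((R(7) + 88)*(-204 + T(-7, -12)))/L = ((-6*7 + 88)*(-204 - 7))/(-647/162702) = ((-42 + 88)*(-211))*(-162702/647) = (46*(-211))*(-162702/647) = -9706*(-162702/647) = 1579185612/647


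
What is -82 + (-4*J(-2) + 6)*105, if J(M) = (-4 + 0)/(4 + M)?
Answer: 1388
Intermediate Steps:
J(M) = -4/(4 + M)
-82 + (-4*J(-2) + 6)*105 = -82 + (-(-16)/(4 - 2) + 6)*105 = -82 + (-(-16)/2 + 6)*105 = -82 + (-4*(-2) + 6)*105 = -82 + (8 + 6)*105 = -82 + 14*105 = -82 + 1470 = 1388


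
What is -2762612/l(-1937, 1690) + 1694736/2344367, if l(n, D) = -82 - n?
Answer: -6473432671324/4348800785 ≈ -1488.6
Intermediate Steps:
-2762612/l(-1937, 1690) + 1694736/2344367 = -2762612/(-82 - 1*(-1937)) + 1694736/2344367 = -2762612/(-82 + 1937) + 1694736*(1/2344367) = -2762612/1855 + 1694736/2344367 = -6473432671324/4348800785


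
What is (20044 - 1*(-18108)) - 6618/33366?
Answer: 212162169/5561 ≈ 38152.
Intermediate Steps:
(20044 - 1*(-18108)) - 6618/33366 = (20044 + 18108) - 6618*1/33366 = 38152 - 1103/5561 = 212162169/5561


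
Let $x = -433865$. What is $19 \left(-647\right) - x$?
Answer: $421572$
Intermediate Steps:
$19 \left(-647\right) - x = 19 \left(-647\right) - -433865 = -12293 + 433865 = 421572$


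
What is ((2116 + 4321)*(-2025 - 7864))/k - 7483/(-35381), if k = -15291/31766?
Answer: 71543226415585631/541010871 ≈ 1.3224e+8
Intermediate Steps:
k = -15291/31766 (k = -15291*1/31766 = -15291/31766 ≈ -0.48136)
((2116 + 4321)*(-2025 - 7864))/k - 7483/(-35381) = ((2116 + 4321)*(-2025 - 7864))/(-15291/31766) - 7483/(-35381) = (6437*(-9889))*(-31766/15291) - 7483*(-1/35381) = -63655493*(-31766/15291) + 7483/35381 = 2022080390638/15291 + 7483/35381 = 71543226415585631/541010871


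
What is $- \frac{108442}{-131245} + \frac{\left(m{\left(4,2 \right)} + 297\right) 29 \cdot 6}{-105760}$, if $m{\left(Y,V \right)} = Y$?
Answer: $\frac{459500029}{1388047120} \approx 0.33104$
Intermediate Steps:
$- \frac{108442}{-131245} + \frac{\left(m{\left(4,2 \right)} + 297\right) 29 \cdot 6}{-105760} = - \frac{108442}{-131245} + \frac{\left(4 + 297\right) 29 \cdot 6}{-105760} = \left(-108442\right) \left(- \frac{1}{131245}\right) + 301 \cdot 174 \left(- \frac{1}{105760}\right) = \frac{108442}{131245} + 52374 \left(- \frac{1}{105760}\right) = \frac{108442}{131245} - \frac{26187}{52880} = \frac{459500029}{1388047120}$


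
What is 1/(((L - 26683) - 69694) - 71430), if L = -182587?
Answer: -1/350394 ≈ -2.8539e-6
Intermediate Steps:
1/(((L - 26683) - 69694) - 71430) = 1/(((-182587 - 26683) - 69694) - 71430) = 1/((-209270 - 69694) - 71430) = 1/(-278964 - 71430) = 1/(-350394) = -1/350394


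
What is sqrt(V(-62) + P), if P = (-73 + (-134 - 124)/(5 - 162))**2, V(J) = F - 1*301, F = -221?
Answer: sqrt(112640431)/157 ≈ 67.600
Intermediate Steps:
V(J) = -522 (V(J) = -221 - 1*301 = -221 - 301 = -522)
P = 125507209/24649 (P = (-73 - 258/(-157))**2 = (-73 - 258*(-1/157))**2 = (-73 + 258/157)**2 = (-11203/157)**2 = 125507209/24649 ≈ 5091.8)
sqrt(V(-62) + P) = sqrt(-522 + 125507209/24649) = sqrt(112640431/24649) = sqrt(112640431)/157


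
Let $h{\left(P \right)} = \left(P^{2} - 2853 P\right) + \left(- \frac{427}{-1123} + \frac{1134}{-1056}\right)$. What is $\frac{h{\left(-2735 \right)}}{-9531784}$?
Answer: $- \frac{3020689823545}{1883938044032} \approx -1.6034$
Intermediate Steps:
$h{\left(P \right)} = - \frac{137095}{197648} + P^{2} - 2853 P$ ($h{\left(P \right)} = \left(P^{2} - 2853 P\right) + \left(\left(-427\right) \left(- \frac{1}{1123}\right) + 1134 \left(- \frac{1}{1056}\right)\right) = \left(P^{2} - 2853 P\right) + \left(\frac{427}{1123} - \frac{189}{176}\right) = \left(P^{2} - 2853 P\right) - \frac{137095}{197648} = - \frac{137095}{197648} + P^{2} - 2853 P$)
$\frac{h{\left(-2735 \right)}}{-9531784} = \frac{- \frac{137095}{197648} + \left(-2735\right)^{2} - -7802955}{-9531784} = \left(- \frac{137095}{197648} + 7480225 + 7802955\right) \left(- \frac{1}{9531784}\right) = \frac{3020689823545}{197648} \left(- \frac{1}{9531784}\right) = - \frac{3020689823545}{1883938044032}$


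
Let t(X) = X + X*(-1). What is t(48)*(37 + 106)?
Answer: 0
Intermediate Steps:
t(X) = 0 (t(X) = X - X = 0)
t(48)*(37 + 106) = 0*(37 + 106) = 0*143 = 0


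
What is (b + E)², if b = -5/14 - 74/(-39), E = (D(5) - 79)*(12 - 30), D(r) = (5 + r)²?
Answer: 42249569209/298116 ≈ 1.4172e+5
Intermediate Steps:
E = -378 (E = ((5 + 5)² - 79)*(12 - 30) = (10² - 79)*(-18) = (100 - 79)*(-18) = 21*(-18) = -378)
b = 841/546 (b = -5*1/14 - 74*(-1/39) = -5/14 + 74/39 = 841/546 ≈ 1.5403)
(b + E)² = (841/546 - 378)² = (-205547/546)² = 42249569209/298116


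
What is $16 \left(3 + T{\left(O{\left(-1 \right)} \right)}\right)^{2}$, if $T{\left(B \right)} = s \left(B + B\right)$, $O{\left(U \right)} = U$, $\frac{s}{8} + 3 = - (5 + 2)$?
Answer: $425104$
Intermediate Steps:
$s = -80$ ($s = -24 + 8 \left(- (5 + 2)\right) = -24 + 8 \left(\left(-1\right) 7\right) = -24 + 8 \left(-7\right) = -24 - 56 = -80$)
$T{\left(B \right)} = - 160 B$ ($T{\left(B \right)} = - 80 \left(B + B\right) = - 80 \cdot 2 B = - 160 B$)
$16 \left(3 + T{\left(O{\left(-1 \right)} \right)}\right)^{2} = 16 \left(3 - -160\right)^{2} = 16 \left(3 + 160\right)^{2} = 16 \cdot 163^{2} = 16 \cdot 26569 = 425104$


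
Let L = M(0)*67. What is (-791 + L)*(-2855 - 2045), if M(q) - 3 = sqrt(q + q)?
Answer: 2891000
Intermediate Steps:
M(q) = 3 + sqrt(2)*sqrt(q) (M(q) = 3 + sqrt(q + q) = 3 + sqrt(2*q) = 3 + sqrt(2)*sqrt(q))
L = 201 (L = (3 + sqrt(2)*sqrt(0))*67 = (3 + sqrt(2)*0)*67 = (3 + 0)*67 = 3*67 = 201)
(-791 + L)*(-2855 - 2045) = (-791 + 201)*(-2855 - 2045) = -590*(-4900) = 2891000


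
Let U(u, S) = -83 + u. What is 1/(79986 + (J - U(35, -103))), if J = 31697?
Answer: 1/111731 ≈ 8.9501e-6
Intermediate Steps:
1/(79986 + (J - U(35, -103))) = 1/(79986 + (31697 - (-83 + 35))) = 1/(79986 + (31697 - 1*(-48))) = 1/(79986 + (31697 + 48)) = 1/(79986 + 31745) = 1/111731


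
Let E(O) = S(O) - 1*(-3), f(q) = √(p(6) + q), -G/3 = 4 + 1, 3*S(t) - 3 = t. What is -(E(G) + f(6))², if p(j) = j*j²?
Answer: -223 + 2*√222 ≈ -193.20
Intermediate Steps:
S(t) = 1 + t/3
p(j) = j³
G = -15 (G = -3*(4 + 1) = -3*5 = -15)
f(q) = √(216 + q) (f(q) = √(6³ + q) = √(216 + q))
E(O) = 4 + O/3 (E(O) = (1 + O/3) - 1*(-3) = (1 + O/3) + 3 = 4 + O/3)
-(E(G) + f(6))² = -((4 + (⅓)*(-15)) + √(216 + 6))² = -((4 - 5) + √222)² = -(-1 + √222)²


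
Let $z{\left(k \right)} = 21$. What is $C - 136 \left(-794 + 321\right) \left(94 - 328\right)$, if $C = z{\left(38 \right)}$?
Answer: $-15052731$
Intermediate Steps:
$C = 21$
$C - 136 \left(-794 + 321\right) \left(94 - 328\right) = 21 - 136 \left(-794 + 321\right) \left(94 - 328\right) = 21 - 136 \left(\left(-473\right) \left(-234\right)\right) = 21 - 15052752 = -15052731$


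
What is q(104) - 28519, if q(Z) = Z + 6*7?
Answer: -28373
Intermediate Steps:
q(Z) = 42 + Z (q(Z) = Z + 42 = 42 + Z)
q(104) - 28519 = (42 + 104) - 28519 = 146 - 28519 = -28373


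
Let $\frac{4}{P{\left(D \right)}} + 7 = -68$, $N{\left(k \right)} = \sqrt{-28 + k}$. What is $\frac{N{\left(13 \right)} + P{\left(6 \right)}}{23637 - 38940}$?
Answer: $\frac{4}{1147725} - \frac{i \sqrt{15}}{15303} \approx 3.4852 \cdot 10^{-6} - 0.00025309 i$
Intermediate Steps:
$P{\left(D \right)} = - \frac{4}{75}$ ($P{\left(D \right)} = \frac{4}{-7 - 68} = \frac{4}{-75} = 4 \left(- \frac{1}{75}\right) = - \frac{4}{75}$)
$\frac{N{\left(13 \right)} + P{\left(6 \right)}}{23637 - 38940} = \frac{\sqrt{-28 + 13} - \frac{4}{75}}{23637 - 38940} = \frac{\sqrt{-15} - \frac{4}{75}}{-15303} = \left(i \sqrt{15} - \frac{4}{75}\right) \left(- \frac{1}{15303}\right) = \left(- \frac{4}{75} + i \sqrt{15}\right) \left(- \frac{1}{15303}\right) = \frac{4}{1147725} - \frac{i \sqrt{15}}{15303}$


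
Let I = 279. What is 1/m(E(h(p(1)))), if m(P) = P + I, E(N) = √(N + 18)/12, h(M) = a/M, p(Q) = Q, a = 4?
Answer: 20088/5604541 - 6*√22/5604541 ≈ 0.0035792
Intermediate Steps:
h(M) = 4/M
E(N) = √(18 + N)/12 (E(N) = √(18 + N)*(1/12) = √(18 + N)/12)
m(P) = 279 + P (m(P) = P + 279 = 279 + P)
1/m(E(h(p(1)))) = 1/(279 + √(18 + 4/1)/12) = 1/(279 + √(18 + 4*1)/12) = 1/(279 + √(18 + 4)/12) = 1/(279 + √22/12)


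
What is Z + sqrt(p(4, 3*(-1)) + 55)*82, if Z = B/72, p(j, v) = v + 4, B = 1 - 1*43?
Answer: -7/12 + 164*sqrt(14) ≈ 613.05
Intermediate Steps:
B = -42 (B = 1 - 43 = -42)
p(j, v) = 4 + v
Z = -7/12 (Z = -42/72 = -42*1/72 = -7/12 ≈ -0.58333)
Z + sqrt(p(4, 3*(-1)) + 55)*82 = -7/12 + sqrt((4 + 3*(-1)) + 55)*82 = -7/12 + sqrt((4 - 3) + 55)*82 = -7/12 + sqrt(1 + 55)*82 = -7/12 + sqrt(56)*82 = -7/12 + (2*sqrt(14))*82 = -7/12 + 164*sqrt(14)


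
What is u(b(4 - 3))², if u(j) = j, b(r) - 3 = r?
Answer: 16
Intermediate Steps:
b(r) = 3 + r
u(b(4 - 3))² = (3 + (4 - 3))² = (3 + 1)² = 4² = 16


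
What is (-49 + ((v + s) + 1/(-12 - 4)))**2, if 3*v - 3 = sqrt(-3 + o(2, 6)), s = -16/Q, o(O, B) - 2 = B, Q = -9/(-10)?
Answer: 89900881/20736 - 9481*sqrt(5)/216 ≈ 4237.4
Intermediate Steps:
Q = 9/10 (Q = -9*(-1/10) = 9/10 ≈ 0.90000)
o(O, B) = 2 + B
s = -160/9 (s = -16/9/10 = -16*10/9 = -160/9 ≈ -17.778)
v = 1 + sqrt(5)/3 (v = 1 + sqrt(-3 + (2 + 6))/3 = 1 + sqrt(-3 + 8)/3 = 1 + sqrt(5)/3 ≈ 1.7454)
(-49 + ((v + s) + 1/(-12 - 4)))**2 = (-49 + (((1 + sqrt(5)/3) - 160/9) + 1/(-12 - 4)))**2 = (-49 + ((-151/9 + sqrt(5)/3) + 1/(-16)))**2 = (-49 + ((-151/9 + sqrt(5)/3) - 1/16))**2 = (-49 + (-2425/144 + sqrt(5)/3))**2 = (-9481/144 + sqrt(5)/3)**2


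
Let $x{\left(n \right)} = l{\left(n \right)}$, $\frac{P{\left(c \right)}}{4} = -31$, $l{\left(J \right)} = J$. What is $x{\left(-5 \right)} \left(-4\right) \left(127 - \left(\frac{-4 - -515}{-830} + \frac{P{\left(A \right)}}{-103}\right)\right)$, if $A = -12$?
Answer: $\frac{21613886}{8549} \approx 2528.2$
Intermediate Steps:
$P{\left(c \right)} = -124$ ($P{\left(c \right)} = 4 \left(-31\right) = -124$)
$x{\left(n \right)} = n$
$x{\left(-5 \right)} \left(-4\right) \left(127 - \left(\frac{-4 - -515}{-830} + \frac{P{\left(A \right)}}{-103}\right)\right) = \left(-5\right) \left(-4\right) \left(127 - \left(\frac{-4 - -515}{-830} - \frac{124}{-103}\right)\right) = 20 \left(127 - \left(\left(-4 + 515\right) \left(- \frac{1}{830}\right) - - \frac{124}{103}\right)\right) = 20 \left(127 - \left(511 \left(- \frac{1}{830}\right) + \frac{124}{103}\right)\right) = 20 \left(127 - \left(- \frac{511}{830} + \frac{124}{103}\right)\right) = 20 \left(127 - \frac{50287}{85490}\right) = 20 \cdot \frac{10806943}{85490} = \frac{21613886}{8549}$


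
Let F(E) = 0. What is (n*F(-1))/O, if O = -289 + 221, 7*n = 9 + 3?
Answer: 0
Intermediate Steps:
n = 12/7 (n = (9 + 3)/7 = (⅐)*12 = 12/7 ≈ 1.7143)
O = -68
(n*F(-1))/O = ((12/7)*0)/(-68) = 0*(-1/68) = 0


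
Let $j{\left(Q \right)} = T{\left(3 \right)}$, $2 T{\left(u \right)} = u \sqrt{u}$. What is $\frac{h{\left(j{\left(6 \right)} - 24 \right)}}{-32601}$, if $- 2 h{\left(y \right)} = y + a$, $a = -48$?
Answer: $- \frac{12}{10867} + \frac{\sqrt{3}}{43468} \approx -0.0010644$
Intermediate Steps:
$T{\left(u \right)} = \frac{u^{\frac{3}{2}}}{2}$ ($T{\left(u \right)} = \frac{u \sqrt{u}}{2} = \frac{u^{\frac{3}{2}}}{2}$)
$j{\left(Q \right)} = \frac{3 \sqrt{3}}{2}$ ($j{\left(Q \right)} = \frac{3^{\frac{3}{2}}}{2} = \frac{3 \sqrt{3}}{2}$)
$h{\left(y \right)} = 24 - \frac{y}{2}$ ($h{\left(y \right)} = - \frac{y - 48}{2} = - \frac{-48 + y}{2} = 24 - \frac{y}{2}$)
$\frac{h{\left(j{\left(6 \right)} - 24 \right)}}{-32601} = \frac{24 - \frac{\frac{3 \sqrt{3}}{2} - 24}{2}}{-32601} = \left(24 - \frac{\frac{3 \sqrt{3}}{2} - 24}{2}\right) \left(- \frac{1}{32601}\right) = \left(24 - \frac{-24 + \frac{3 \sqrt{3}}{2}}{2}\right) \left(- \frac{1}{32601}\right) = \left(24 + \left(12 - \frac{3 \sqrt{3}}{4}\right)\right) \left(- \frac{1}{32601}\right) = \left(36 - \frac{3 \sqrt{3}}{4}\right) \left(- \frac{1}{32601}\right) = - \frac{12}{10867} + \frac{\sqrt{3}}{43468}$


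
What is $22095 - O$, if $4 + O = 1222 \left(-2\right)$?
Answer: $24543$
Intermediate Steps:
$O = -2448$ ($O = -4 + 1222 \left(-2\right) = -4 - 2444 = -2448$)
$22095 - O = 22095 - -2448 = 22095 + 2448 = 24543$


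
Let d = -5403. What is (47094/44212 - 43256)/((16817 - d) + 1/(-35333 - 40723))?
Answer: -36362129802492/18679175617907 ≈ -1.9467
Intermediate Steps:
(47094/44212 - 43256)/((16817 - d) + 1/(-35333 - 40723)) = (47094/44212 - 43256)/((16817 - 1*(-5403)) + 1/(-35333 - 40723)) = (47094*(1/44212) - 43256)/((16817 + 5403) + 1/(-76056)) = (23547/22106 - 43256)/(22220 - 1/76056) = -956193589/(22106*1689964319/76056) = -956193589/22106*76056/1689964319 = -36362129802492/18679175617907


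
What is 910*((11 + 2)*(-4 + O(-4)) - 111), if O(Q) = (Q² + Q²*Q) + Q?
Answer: -763490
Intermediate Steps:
O(Q) = Q + Q² + Q³ (O(Q) = (Q² + Q³) + Q = Q + Q² + Q³)
910*((11 + 2)*(-4 + O(-4)) - 111) = 910*((11 + 2)*(-4 - 4*(1 - 4 + (-4)²)) - 111) = 910*(13*(-4 - 4*(1 - 4 + 16)) - 111) = 910*(13*(-4 - 4*13) - 111) = 910*(13*(-4 - 52) - 111) = 910*(13*(-56) - 111) = 910*(-728 - 111) = 910*(-839) = -763490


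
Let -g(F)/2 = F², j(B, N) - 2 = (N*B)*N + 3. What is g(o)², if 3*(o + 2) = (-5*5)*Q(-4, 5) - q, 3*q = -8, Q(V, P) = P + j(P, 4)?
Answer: 8353082583040000/6561 ≈ 1.2731e+12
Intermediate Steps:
j(B, N) = 5 + B*N² (j(B, N) = 2 + ((N*B)*N + 3) = 2 + ((B*N)*N + 3) = 2 + (B*N² + 3) = 2 + (3 + B*N²) = 5 + B*N²)
Q(V, P) = 5 + 17*P (Q(V, P) = P + (5 + P*4²) = P + (5 + P*16) = P + (5 + 16*P) = 5 + 17*P)
q = -8/3 (q = (⅓)*(-8) = -8/3 ≈ -2.6667)
o = -6760/9 (o = -2 + ((-5*5)*(5 + 17*5) - 1*(-8/3))/3 = -2 + (-25*(5 + 85) + 8/3)/3 = -2 + (-25*90 + 8/3)/3 = -2 + (-2250 + 8/3)/3 = -2 + (⅓)*(-6742/3) = -2 - 6742/9 = -6760/9 ≈ -751.11)
g(F) = -2*F²
g(o)² = (-2*(-6760/9)²)² = (-2*45697600/81)² = (-91395200/81)² = 8353082583040000/6561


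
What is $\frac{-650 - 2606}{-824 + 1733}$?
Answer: $- \frac{3256}{909} \approx -3.582$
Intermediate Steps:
$\frac{-650 - 2606}{-824 + 1733} = \frac{-650 - 2606}{909} = \left(-3256\right) \frac{1}{909} = - \frac{3256}{909}$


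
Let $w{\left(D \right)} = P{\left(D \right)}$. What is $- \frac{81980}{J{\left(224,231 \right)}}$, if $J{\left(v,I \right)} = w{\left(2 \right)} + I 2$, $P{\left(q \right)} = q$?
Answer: $- \frac{20495}{116} \approx -176.68$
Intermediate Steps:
$w{\left(D \right)} = D$
$J{\left(v,I \right)} = 2 + 2 I$ ($J{\left(v,I \right)} = 2 + I 2 = 2 + 2 I$)
$- \frac{81980}{J{\left(224,231 \right)}} = - \frac{81980}{2 + 2 \cdot 231} = - \frac{81980}{2 + 462} = - \frac{81980}{464} = \left(-81980\right) \frac{1}{464} = - \frac{20495}{116}$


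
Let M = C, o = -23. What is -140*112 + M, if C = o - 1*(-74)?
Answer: -15629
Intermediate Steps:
C = 51 (C = -23 - 1*(-74) = -23 + 74 = 51)
M = 51
-140*112 + M = -140*112 + 51 = -15680 + 51 = -15629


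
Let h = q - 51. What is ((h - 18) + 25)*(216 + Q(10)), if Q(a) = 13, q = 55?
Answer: 2519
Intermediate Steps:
h = 4 (h = 55 - 51 = 4)
((h - 18) + 25)*(216 + Q(10)) = ((4 - 18) + 25)*(216 + 13) = (-14 + 25)*229 = 11*229 = 2519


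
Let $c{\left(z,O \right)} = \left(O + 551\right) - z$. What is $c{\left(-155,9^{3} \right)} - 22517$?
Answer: $-21082$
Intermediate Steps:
$c{\left(z,O \right)} = 551 + O - z$ ($c{\left(z,O \right)} = \left(551 + O\right) - z = 551 + O - z$)
$c{\left(-155,9^{3} \right)} - 22517 = \left(551 + 9^{3} - -155\right) - 22517 = \left(551 + 729 + 155\right) - 22517 = 1435 - 22517 = -21082$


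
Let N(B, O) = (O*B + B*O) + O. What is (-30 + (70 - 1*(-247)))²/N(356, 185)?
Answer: 82369/131905 ≈ 0.62446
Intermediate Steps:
N(B, O) = O + 2*B*O (N(B, O) = (B*O + B*O) + O = 2*B*O + O = O + 2*B*O)
(-30 + (70 - 1*(-247)))²/N(356, 185) = (-30 + (70 - 1*(-247)))²/((185*(1 + 2*356))) = (-30 + (70 + 247))²/((185*(1 + 712))) = (-30 + 317)²/((185*713)) = 287²/131905 = 82369*(1/131905) = 82369/131905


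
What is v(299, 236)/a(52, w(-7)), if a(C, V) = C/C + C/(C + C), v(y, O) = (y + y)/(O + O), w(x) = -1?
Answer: 299/354 ≈ 0.84463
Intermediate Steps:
v(y, O) = y/O (v(y, O) = (2*y)/((2*O)) = (2*y)*(1/(2*O)) = y/O)
a(C, V) = 3/2 (a(C, V) = 1 + C/((2*C)) = 1 + C*(1/(2*C)) = 1 + ½ = 3/2)
v(299, 236)/a(52, w(-7)) = (299/236)/(3/2) = (299*(1/236))*(⅔) = (299/236)*(⅔) = 299/354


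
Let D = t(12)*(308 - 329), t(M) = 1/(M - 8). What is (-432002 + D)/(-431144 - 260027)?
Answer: 1728029/2764684 ≈ 0.62504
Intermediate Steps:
t(M) = 1/(-8 + M)
D = -21/4 (D = (308 - 329)/(-8 + 12) = -21/4 ≈ -5.2500)
(-432002 + D)/(-431144 - 260027) = (-432002 - 21/4)/(-431144 - 260027) = -1728029/4/(-691171) = -1728029/4*(-1/691171) = 1728029/2764684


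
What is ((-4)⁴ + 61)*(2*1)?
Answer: 634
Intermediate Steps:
((-4)⁴ + 61)*(2*1) = (256 + 61)*2 = 317*2 = 634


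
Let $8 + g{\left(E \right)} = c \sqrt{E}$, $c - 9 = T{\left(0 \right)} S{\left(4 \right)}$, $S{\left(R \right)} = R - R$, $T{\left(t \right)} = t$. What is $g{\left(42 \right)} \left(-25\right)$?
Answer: $200 - 225 \sqrt{42} \approx -1258.2$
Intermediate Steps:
$S{\left(R \right)} = 0$
$c = 9$ ($c = 9 + 0 \cdot 0 = 9 + 0 = 9$)
$g{\left(E \right)} = -8 + 9 \sqrt{E}$
$g{\left(42 \right)} \left(-25\right) = \left(-8 + 9 \sqrt{42}\right) \left(-25\right) = 200 - 225 \sqrt{42}$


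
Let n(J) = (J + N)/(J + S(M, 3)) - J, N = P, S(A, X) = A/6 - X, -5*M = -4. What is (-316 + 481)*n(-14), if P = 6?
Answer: 54930/23 ≈ 2388.3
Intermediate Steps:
M = 4/5 (M = -1/5*(-4) = 4/5 ≈ 0.80000)
S(A, X) = -X + A/6 (S(A, X) = A*(1/6) - X = A/6 - X = -X + A/6)
N = 6
n(J) = -J + (6 + J)/(-43/15 + J) (n(J) = (J + 6)/(J + (-1*3 + (1/6)*(4/5))) - J = (6 + J)/(J + (-3 + 2/15)) - J = (6 + J)/(J - 43/15) - J = (6 + J)/(-43/15 + J) - J = -J + (6 + J)/(-43/15 + J))
(-316 + 481)*n(-14) = (-316 + 481)*((90 - 15*(-14)**2 + 58*(-14))/(-43 + 15*(-14))) = 165*((90 - 15*196 - 812)/(-43 - 210)) = 165*((90 - 2940 - 812)/(-253)) = 165*(-1/253*(-3662)) = 165*(3662/253) = 54930/23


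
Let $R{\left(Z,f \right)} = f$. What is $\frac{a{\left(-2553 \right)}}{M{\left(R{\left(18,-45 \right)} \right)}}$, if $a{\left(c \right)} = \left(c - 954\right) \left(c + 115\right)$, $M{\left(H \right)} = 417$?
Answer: $\frac{2850022}{139} \approx 20504.0$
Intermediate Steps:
$a{\left(c \right)} = \left(-954 + c\right) \left(115 + c\right)$
$\frac{a{\left(-2553 \right)}}{M{\left(R{\left(18,-45 \right)} \right)}} = \frac{-109710 + \left(-2553\right)^{2} - -2141967}{417} = \left(-109710 + 6517809 + 2141967\right) \frac{1}{417} = 8550066 \cdot \frac{1}{417} = \frac{2850022}{139}$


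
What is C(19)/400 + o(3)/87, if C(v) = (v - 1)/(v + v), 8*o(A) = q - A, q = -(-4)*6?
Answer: 6911/220400 ≈ 0.031357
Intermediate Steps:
q = 24 (q = -4*(-6) = 24)
o(A) = 3 - A/8 (o(A) = (24 - A)/8 = 3 - A/8)
C(v) = (-1 + v)/(2*v) (C(v) = (-1 + v)/((2*v)) = (-1 + v)*(1/(2*v)) = (-1 + v)/(2*v))
C(19)/400 + o(3)/87 = ((½)*(-1 + 19)/19)/400 + (3 - ⅛*3)/87 = ((½)*(1/19)*18)*(1/400) + (3 - 3/8)*(1/87) = (9/19)*(1/400) + (21/8)*(1/87) = 9/7600 + 7/232 = 6911/220400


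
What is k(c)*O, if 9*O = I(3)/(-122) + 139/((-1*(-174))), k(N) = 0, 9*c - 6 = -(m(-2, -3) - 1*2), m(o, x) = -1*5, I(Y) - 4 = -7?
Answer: 0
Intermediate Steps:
I(Y) = -3 (I(Y) = 4 - 7 = -3)
m(o, x) = -5
c = 13/9 (c = 2/3 + (-(-5 - 1*2))/9 = 2/3 + (-(-5 - 2))/9 = 2/3 + (-1*(-7))/9 = 2/3 + (1/9)*7 = 2/3 + 7/9 = 13/9 ≈ 1.4444)
O = 4370/47763 (O = (-3/(-122) + 139/((-1*(-174))))/9 = (-3*(-1/122) + 139/174)/9 = (3/122 + 139*(1/174))/9 = (3/122 + 139/174)/9 = (1/9)*(4370/5307) = 4370/47763 ≈ 0.091493)
k(c)*O = 0*(4370/47763) = 0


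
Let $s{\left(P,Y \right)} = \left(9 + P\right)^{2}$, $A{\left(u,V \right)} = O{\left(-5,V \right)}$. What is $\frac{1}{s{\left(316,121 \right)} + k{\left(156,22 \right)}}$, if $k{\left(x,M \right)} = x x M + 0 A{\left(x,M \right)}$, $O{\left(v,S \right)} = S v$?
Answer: $\frac{1}{641017} \approx 1.56 \cdot 10^{-6}$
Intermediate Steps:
$A{\left(u,V \right)} = - 5 V$ ($A{\left(u,V \right)} = V \left(-5\right) = - 5 V$)
$k{\left(x,M \right)} = M x^{2}$ ($k{\left(x,M \right)} = x x M + 0 \left(- 5 M\right) = x^{2} M + 0 = M x^{2} + 0 = M x^{2}$)
$\frac{1}{s{\left(316,121 \right)} + k{\left(156,22 \right)}} = \frac{1}{\left(9 + 316\right)^{2} + 22 \cdot 156^{2}} = \frac{1}{325^{2} + 22 \cdot 24336} = \frac{1}{105625 + 535392} = \frac{1}{641017}$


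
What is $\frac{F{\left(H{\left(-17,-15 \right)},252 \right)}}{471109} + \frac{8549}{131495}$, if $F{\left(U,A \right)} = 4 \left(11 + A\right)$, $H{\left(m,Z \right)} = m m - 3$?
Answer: $\frac{4165843581}{61948477955} \approx 0.067247$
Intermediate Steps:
$H{\left(m,Z \right)} = -3 + m^{2}$ ($H{\left(m,Z \right)} = m^{2} - 3 = -3 + m^{2}$)
$F{\left(U,A \right)} = 44 + 4 A$
$\frac{F{\left(H{\left(-17,-15 \right)},252 \right)}}{471109} + \frac{8549}{131495} = \frac{44 + 4 \cdot 252}{471109} + \frac{8549}{131495} = \left(44 + 1008\right) \frac{1}{471109} + 8549 \cdot \frac{1}{131495} = 1052 \cdot \frac{1}{471109} + \frac{8549}{131495} = \frac{1052}{471109} + \frac{8549}{131495} = \frac{4165843581}{61948477955}$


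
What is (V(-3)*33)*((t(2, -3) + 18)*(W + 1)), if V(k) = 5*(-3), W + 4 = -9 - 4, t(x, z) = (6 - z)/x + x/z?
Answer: 172920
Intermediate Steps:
t(x, z) = x/z + (6 - z)/x (t(x, z) = (6 - z)/x + x/z = x/z + (6 - z)/x)
W = -17 (W = -4 + (-9 - 4) = -4 - 13 = -17)
V(k) = -15
(V(-3)*33)*((t(2, -3) + 18)*(W + 1)) = (-15*33)*(((6/2 + 2/(-3) - 1*(-3)/2) + 18)*(-17 + 1)) = -495*((6*(½) + 2*(-⅓) - 1*(-3)*½) + 18)*(-16) = -495*((3 - ⅔ + 3/2) + 18)*(-16) = -495*(23/6 + 18)*(-16) = -21615*(-16)/2 = -495*(-1048/3) = 172920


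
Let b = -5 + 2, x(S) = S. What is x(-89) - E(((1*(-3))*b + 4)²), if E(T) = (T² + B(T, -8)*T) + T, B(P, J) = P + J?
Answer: -56028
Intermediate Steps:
b = -3
B(P, J) = J + P
E(T) = T + T² + T*(-8 + T) (E(T) = (T² + (-8 + T)*T) + T = (T² + T*(-8 + T)) + T = T + T² + T*(-8 + T))
x(-89) - E(((1*(-3))*b + 4)²) = -89 - ((1*(-3))*(-3) + 4)²*(-7 + 2*((1*(-3))*(-3) + 4)²) = -89 - (-3*(-3) + 4)²*(-7 + 2*(-3*(-3) + 4)²) = -89 - (9 + 4)²*(-7 + 2*(9 + 4)²) = -89 - 13²*(-7 + 2*13²) = -89 - 169*(-7 + 2*169) = -89 - 169*(-7 + 338) = -89 - 169*331 = -89 - 1*55939 = -89 - 55939 = -56028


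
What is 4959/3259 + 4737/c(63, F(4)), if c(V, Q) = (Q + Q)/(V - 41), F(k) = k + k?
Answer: 169856385/26072 ≈ 6514.9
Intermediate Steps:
F(k) = 2*k
c(V, Q) = 2*Q/(-41 + V) (c(V, Q) = (2*Q)/(-41 + V) = 2*Q/(-41 + V))
4959/3259 + 4737/c(63, F(4)) = 4959/3259 + 4737/((2*(2*4)/(-41 + 63))) = 4959*(1/3259) + 4737/((2*8/22)) = 4959/3259 + 4737/((2*8*(1/22))) = 4959/3259 + 4737/(8/11) = 4959/3259 + 4737*(11/8) = 4959/3259 + 52107/8 = 169856385/26072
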